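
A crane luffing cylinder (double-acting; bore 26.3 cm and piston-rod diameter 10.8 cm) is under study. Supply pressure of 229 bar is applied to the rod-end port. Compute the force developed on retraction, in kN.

F ≈ 1030 kN

Rod-side annular area A_ann = π/4 × (26.3² − 10.8²) = 451.6 cm^2
On retraction the pressure acts on the annular area (bore minus rod).
F = P × A_ann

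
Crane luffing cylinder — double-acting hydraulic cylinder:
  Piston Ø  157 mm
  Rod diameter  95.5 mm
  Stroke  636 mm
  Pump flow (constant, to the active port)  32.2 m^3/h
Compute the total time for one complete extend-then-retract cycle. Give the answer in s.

Cap-side area A_cap = π/4 × (157 mm)² = 19360 mm^2
Rod-side annular area A_ann = π/4 × (157² − 95.5²) = 12200 mm^2
t_ext = A_cap·L/Q = 1.377 s
t_ret = A_ann·L/Q = 0.8672 s
t_cycle = t_ext + t_ret

t ≈ 2.24 s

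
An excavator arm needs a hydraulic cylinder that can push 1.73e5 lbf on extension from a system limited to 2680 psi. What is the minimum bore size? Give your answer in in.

D ≈ 9.07 in

Extension force acts on the full piston face: F = P × (π/4)D².
D = √(4F / (πP)) = √(4 × 1.73e5 lbf / (π × 2680 psi))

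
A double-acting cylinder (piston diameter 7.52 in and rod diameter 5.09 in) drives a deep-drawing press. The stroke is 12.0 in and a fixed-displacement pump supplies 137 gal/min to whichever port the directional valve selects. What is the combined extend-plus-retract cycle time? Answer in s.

Cap-side area A_cap = π/4 × (7.52 in)² = 44.41 in^2
Rod-side annular area A_ann = π/4 × (7.52² − 5.09²) = 24.07 in^2
t_ext = A_cap·L/Q = 1.010 s
t_ret = A_ann·L/Q = 0.5475 s
t_cycle = t_ext + t_ret

t ≈ 1.56 s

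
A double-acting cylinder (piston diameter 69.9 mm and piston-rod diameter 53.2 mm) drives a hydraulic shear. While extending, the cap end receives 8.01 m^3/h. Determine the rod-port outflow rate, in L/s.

Q_out ≈ 0.936 L/s

Cap-side area A_cap = π/4 × (69.9 mm)² = 3837 mm^2
Rod-side annular area A_ann = π/4 × (69.9² − 53.2²) = 1615 mm^2
Piston speed v = Q_in/A_cap; rod-end outflow Q_out = v × A_ann = Q_in × A_ann/A_cap.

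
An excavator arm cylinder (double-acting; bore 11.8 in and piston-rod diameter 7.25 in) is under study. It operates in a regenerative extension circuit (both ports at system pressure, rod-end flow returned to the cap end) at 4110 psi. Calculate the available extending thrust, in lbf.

With equal pressure on both faces, forces on the annular region cancel; the net push is pressure × rod cross-section.
Rod cross-section A_rod = π/4 × (7.25 in)² = 41.28 in^2
F = P × A_rod

F ≈ 1.70e5 lbf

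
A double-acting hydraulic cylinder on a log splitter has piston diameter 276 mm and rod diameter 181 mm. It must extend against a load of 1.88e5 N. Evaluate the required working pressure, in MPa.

Cap-side area A_cap = π/4 × (276 mm)² = 59830 mm^2
P = F / A = 1.88e5 N / A

P ≈ 3.14 MPa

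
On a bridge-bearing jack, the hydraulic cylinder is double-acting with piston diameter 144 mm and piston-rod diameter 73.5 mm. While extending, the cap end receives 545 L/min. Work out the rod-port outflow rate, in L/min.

Q_out ≈ 403 L/min

Cap-side area A_cap = π/4 × (144 mm)² = 16290 mm^2
Rod-side annular area A_ann = π/4 × (144² − 73.5²) = 12040 mm^2
Piston speed v = Q_in/A_cap; rod-end outflow Q_out = v × A_ann = Q_in × A_ann/A_cap.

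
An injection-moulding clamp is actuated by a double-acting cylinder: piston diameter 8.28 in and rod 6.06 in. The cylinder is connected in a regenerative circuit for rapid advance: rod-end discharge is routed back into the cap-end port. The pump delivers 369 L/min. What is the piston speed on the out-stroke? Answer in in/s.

v ≈ 13.0 in/s

In regeneration the rod-end outflow joins the pump flow into the cap end, so the net volume the pump must supply per unit advance equals the rod cross-section area.
Rod cross-section A_rod = π/4 × (6.06 in)² = 28.84 in^2
v = Q_pump / A_rod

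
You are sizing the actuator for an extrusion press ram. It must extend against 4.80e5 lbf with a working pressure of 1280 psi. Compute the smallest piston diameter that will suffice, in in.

Extension force acts on the full piston face: F = P × (π/4)D².
D = √(4F / (πP)) = √(4 × 4.80e5 lbf / (π × 1280 psi))

D ≈ 21.9 in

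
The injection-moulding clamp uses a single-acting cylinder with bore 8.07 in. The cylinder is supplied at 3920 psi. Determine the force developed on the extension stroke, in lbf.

Cap-side area A_cap = π/4 × (8.07 in)² = 51.15 in^2
F = P × A_cap = 3920 psi × A_cap

F ≈ 2.01e5 lbf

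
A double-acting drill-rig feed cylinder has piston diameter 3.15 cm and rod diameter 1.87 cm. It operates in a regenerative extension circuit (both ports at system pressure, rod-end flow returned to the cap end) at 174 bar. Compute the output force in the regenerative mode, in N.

F ≈ 4780 N

With equal pressure on both faces, forces on the annular region cancel; the net push is pressure × rod cross-section.
Rod cross-section A_rod = π/4 × (1.87 cm)² = 2.746 cm^2
F = P × A_rod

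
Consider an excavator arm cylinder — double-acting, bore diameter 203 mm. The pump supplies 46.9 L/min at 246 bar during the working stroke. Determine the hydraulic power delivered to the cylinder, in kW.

Hydraulic power = P × Q

W ≈ 19.2 kW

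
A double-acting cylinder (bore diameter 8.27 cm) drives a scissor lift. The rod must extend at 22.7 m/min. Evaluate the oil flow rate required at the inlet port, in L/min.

Cap-side area A_cap = π/4 × (8.27 cm)² = 53.72 cm^2
Q = A × v

Q ≈ 122 L/min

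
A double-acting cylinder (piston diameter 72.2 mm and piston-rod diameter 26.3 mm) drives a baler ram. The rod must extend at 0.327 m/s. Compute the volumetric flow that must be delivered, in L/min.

Cap-side area A_cap = π/4 × (72.2 mm)² = 4094 mm^2
Q = A × v

Q ≈ 80.3 L/min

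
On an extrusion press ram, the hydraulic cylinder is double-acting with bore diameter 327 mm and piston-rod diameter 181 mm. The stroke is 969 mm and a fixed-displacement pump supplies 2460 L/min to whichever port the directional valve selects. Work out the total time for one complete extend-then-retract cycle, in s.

t ≈ 3.36 s

Cap-side area A_cap = π/4 × (327 mm)² = 83980 mm^2
Rod-side annular area A_ann = π/4 × (327² − 181²) = 58250 mm^2
t_ext = A_cap·L/Q = 1.985 s
t_ret = A_ann·L/Q = 1.377 s
t_cycle = t_ext + t_ret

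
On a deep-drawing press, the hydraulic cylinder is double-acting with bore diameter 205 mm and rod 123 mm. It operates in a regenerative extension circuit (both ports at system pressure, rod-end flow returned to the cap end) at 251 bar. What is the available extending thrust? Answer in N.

With equal pressure on both faces, forces on the annular region cancel; the net push is pressure × rod cross-section.
Rod cross-section A_rod = π/4 × (123 mm)² = 11880 mm^2
F = P × A_rod

F ≈ 2.98e5 N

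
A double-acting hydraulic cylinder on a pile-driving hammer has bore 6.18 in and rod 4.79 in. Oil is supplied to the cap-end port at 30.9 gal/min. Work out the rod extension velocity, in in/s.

Cap-side area A_cap = π/4 × (6.18 in)² = 30.00 in^2
v = Q / A

v ≈ 3.97 in/s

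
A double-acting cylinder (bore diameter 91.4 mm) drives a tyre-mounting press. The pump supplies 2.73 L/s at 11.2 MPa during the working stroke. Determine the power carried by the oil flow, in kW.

W ≈ 30.6 kW

Hydraulic power = P × Q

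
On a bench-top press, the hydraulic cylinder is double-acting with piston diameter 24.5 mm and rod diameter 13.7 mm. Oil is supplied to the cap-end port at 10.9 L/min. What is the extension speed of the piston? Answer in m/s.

Cap-side area A_cap = π/4 × (24.5 mm)² = 471.4 mm^2
v = Q / A

v ≈ 0.385 m/s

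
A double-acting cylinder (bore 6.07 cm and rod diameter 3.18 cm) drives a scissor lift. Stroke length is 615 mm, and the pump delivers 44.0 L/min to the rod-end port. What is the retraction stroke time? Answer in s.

Rod-side annular area A_ann = π/4 × (6.07² − 3.18²) = 21.00 cm^2
Swept volume V = A × L; t = V / Q = A·L / Q

t ≈ 1.76 s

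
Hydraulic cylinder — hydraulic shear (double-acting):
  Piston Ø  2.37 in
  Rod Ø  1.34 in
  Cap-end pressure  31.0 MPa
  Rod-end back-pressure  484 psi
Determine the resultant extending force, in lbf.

Cap-side area A_cap = π/4 × (2.37 in)² = 4.412 in^2
Rod-side annular area A_ann = π/4 × (2.37² − 1.34²) = 3.001 in^2
Net thrust = P_cap·A_cap − P_rod·A_ann = 19830 lbf − 1453 lbf

F ≈ 18400 lbf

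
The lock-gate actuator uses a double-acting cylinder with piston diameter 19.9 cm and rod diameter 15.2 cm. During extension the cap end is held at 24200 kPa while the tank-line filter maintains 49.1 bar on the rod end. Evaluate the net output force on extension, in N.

F ≈ 6.89e5 N

Cap-side area A_cap = π/4 × (19.9 cm)² = 311.0 cm^2
Rod-side annular area A_ann = π/4 × (19.9² − 15.2²) = 129.6 cm^2
Net thrust = P_cap·A_cap − P_rod·A_ann = 7.527e5 N − 63620 N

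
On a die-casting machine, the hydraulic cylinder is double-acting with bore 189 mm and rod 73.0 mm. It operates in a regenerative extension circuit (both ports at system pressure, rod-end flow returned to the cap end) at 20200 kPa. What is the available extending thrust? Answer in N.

With equal pressure on both faces, forces on the annular region cancel; the net push is pressure × rod cross-section.
Rod cross-section A_rod = π/4 × (73.0 mm)² = 4185 mm^2
F = P × A_rod

F ≈ 84500 N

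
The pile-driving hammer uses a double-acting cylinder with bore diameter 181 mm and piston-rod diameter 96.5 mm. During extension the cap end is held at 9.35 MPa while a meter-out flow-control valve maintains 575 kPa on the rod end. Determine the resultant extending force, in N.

Cap-side area A_cap = π/4 × (181 mm)² = 25730 mm^2
Rod-side annular area A_ann = π/4 × (181² − 96.5²) = 18420 mm^2
Net thrust = P_cap·A_cap − P_rod·A_ann = 2.406e5 N − 10590 N

F ≈ 2.30e5 N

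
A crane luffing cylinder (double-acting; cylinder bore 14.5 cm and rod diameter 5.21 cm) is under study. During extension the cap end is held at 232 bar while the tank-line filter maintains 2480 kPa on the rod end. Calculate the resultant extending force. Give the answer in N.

F ≈ 3.47e5 N

Cap-side area A_cap = π/4 × (14.5 cm)² = 165.1 cm^2
Rod-side annular area A_ann = π/4 × (14.5² − 5.21²) = 143.8 cm^2
Net thrust = P_cap·A_cap − P_rod·A_ann = 3.831e5 N − 35670 N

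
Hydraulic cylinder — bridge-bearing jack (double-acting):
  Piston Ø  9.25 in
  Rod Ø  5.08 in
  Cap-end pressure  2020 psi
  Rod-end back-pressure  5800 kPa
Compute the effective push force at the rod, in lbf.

Cap-side area A_cap = π/4 × (9.25 in)² = 67.20 in^2
Rod-side annular area A_ann = π/4 × (9.25² − 5.08²) = 46.93 in^2
Net thrust = P_cap·A_cap − P_rod·A_ann = 1.357e5 lbf − 39480 lbf

F ≈ 96300 lbf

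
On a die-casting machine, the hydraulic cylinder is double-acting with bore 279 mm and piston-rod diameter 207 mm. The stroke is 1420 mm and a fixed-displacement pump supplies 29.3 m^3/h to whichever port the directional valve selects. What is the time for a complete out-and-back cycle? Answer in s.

t ≈ 15.5 s

Cap-side area A_cap = π/4 × (279 mm)² = 61140 mm^2
Rod-side annular area A_ann = π/4 × (279² − 207²) = 27480 mm^2
t_ext = A_cap·L/Q = 10.67 s
t_ret = A_ann·L/Q = 4.795 s
t_cycle = t_ext + t_ret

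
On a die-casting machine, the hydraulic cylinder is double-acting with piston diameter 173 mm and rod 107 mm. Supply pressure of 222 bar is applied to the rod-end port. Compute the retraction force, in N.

F ≈ 3.22e5 N

Rod-side annular area A_ann = π/4 × (173² − 107²) = 14510 mm^2
On retraction the pressure acts on the annular area (bore minus rod).
F = P × A_ann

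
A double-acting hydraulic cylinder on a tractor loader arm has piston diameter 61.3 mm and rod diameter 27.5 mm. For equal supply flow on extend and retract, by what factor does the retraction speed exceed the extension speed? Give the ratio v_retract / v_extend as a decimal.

v_ret/v_ext ≈ 1.25

Cap-side area A_cap = π/4 × (61.3 mm)² = 2951 mm^2
Rod-side annular area A_ann = π/4 × (61.3² − 27.5²) = 2357 mm^2
For equal Q, v ∝ 1/A, so v_ret/v_ext = A_cap/A_ann.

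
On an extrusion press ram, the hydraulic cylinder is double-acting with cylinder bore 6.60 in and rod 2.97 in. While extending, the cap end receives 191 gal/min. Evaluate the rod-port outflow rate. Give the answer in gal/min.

Cap-side area A_cap = π/4 × (6.60 in)² = 34.21 in^2
Rod-side annular area A_ann = π/4 × (6.60² − 2.97²) = 27.28 in^2
Piston speed v = Q_in/A_cap; rod-end outflow Q_out = v × A_ann = Q_in × A_ann/A_cap.

Q_out ≈ 152 gal/min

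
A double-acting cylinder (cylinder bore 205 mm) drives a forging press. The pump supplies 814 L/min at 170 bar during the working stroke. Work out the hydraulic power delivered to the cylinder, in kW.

W ≈ 231 kW

Hydraulic power = P × Q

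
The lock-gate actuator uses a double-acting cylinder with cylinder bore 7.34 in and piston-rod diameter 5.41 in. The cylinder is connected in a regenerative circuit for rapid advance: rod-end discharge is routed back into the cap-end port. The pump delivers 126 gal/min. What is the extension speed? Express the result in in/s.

In regeneration the rod-end outflow joins the pump flow into the cap end, so the net volume the pump must supply per unit advance equals the rod cross-section area.
Rod cross-section A_rod = π/4 × (5.41 in)² = 22.99 in^2
v = Q_pump / A_rod

v ≈ 21.1 in/s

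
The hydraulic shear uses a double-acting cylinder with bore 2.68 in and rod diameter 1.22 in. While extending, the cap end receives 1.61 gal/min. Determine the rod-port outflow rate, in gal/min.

Q_out ≈ 1.28 gal/min

Cap-side area A_cap = π/4 × (2.68 in)² = 5.641 in^2
Rod-side annular area A_ann = π/4 × (2.68² − 1.22²) = 4.472 in^2
Piston speed v = Q_in/A_cap; rod-end outflow Q_out = v × A_ann = Q_in × A_ann/A_cap.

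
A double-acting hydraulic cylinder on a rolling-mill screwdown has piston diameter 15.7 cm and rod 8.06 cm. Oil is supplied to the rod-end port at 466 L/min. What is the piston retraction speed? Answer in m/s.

Rod-side annular area A_ann = π/4 × (15.7² − 8.06²) = 142.6 cm^2
Flow into the rod-end port fills the annular volume.
v = Q / A

v ≈ 0.545 m/s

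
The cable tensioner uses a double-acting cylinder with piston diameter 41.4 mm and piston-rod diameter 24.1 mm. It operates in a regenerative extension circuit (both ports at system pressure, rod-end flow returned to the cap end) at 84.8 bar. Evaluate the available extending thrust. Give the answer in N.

With equal pressure on both faces, forces on the annular region cancel; the net push is pressure × rod cross-section.
Rod cross-section A_rod = π/4 × (24.1 mm)² = 456.2 mm^2
F = P × A_rod

F ≈ 3870 N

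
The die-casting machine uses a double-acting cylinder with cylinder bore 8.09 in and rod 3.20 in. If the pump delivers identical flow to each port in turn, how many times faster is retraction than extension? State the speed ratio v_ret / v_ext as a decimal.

Cap-side area A_cap = π/4 × (8.09 in)² = 51.40 in^2
Rod-side annular area A_ann = π/4 × (8.09² − 3.20²) = 43.36 in^2
For equal Q, v ∝ 1/A, so v_ret/v_ext = A_cap/A_ann.

v_ret/v_ext ≈ 1.19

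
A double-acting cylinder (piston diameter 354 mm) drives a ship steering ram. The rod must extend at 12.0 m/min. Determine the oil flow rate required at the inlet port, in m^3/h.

Cap-side area A_cap = π/4 × (354 mm)² = 98420 mm^2
Q = A × v

Q ≈ 70.9 m^3/h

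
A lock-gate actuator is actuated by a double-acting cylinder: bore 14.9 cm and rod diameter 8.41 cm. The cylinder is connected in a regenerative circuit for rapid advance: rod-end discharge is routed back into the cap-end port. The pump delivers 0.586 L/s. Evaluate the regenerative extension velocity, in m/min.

v ≈ 6.33 m/min

In regeneration the rod-end outflow joins the pump flow into the cap end, so the net volume the pump must supply per unit advance equals the rod cross-section area.
Rod cross-section A_rod = π/4 × (8.41 cm)² = 55.55 cm^2
v = Q_pump / A_rod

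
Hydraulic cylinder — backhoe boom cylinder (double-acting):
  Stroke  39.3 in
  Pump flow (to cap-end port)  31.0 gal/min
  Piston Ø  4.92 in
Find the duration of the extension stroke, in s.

Cap-side area A_cap = π/4 × (4.92 in)² = 19.01 in^2
Swept volume V = A × L; t = V / Q = A·L / Q

t ≈ 6.26 s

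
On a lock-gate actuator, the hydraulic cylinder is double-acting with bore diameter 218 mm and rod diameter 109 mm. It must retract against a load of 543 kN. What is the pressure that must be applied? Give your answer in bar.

P ≈ 194 bar

Rod-side annular area A_ann = π/4 × (218² − 109²) = 27990 mm^2
Retraction: pressure acts on the annular area.
P = F / A = 543 kN / A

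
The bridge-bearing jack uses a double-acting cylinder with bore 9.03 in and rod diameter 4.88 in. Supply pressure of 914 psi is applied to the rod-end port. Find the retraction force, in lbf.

Rod-side annular area A_ann = π/4 × (9.03² − 4.88²) = 45.34 in^2
On retraction the pressure acts on the annular area (bore minus rod).
F = P × A_ann

F ≈ 41400 lbf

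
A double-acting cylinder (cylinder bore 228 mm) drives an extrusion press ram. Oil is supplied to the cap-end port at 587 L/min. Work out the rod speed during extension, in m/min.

v ≈ 14.4 m/min

Cap-side area A_cap = π/4 × (228 mm)² = 40830 mm^2
v = Q / A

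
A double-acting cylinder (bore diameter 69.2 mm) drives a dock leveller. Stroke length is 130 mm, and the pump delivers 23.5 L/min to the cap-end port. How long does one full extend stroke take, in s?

t ≈ 1.25 s

Cap-side area A_cap = π/4 × (69.2 mm)² = 3761 mm^2
Swept volume V = A × L; t = V / Q = A·L / Q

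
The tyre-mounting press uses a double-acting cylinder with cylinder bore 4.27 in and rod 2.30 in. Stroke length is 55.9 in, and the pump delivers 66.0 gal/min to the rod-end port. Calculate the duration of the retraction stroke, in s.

Rod-side annular area A_ann = π/4 × (4.27² − 2.30²) = 10.17 in^2
Swept volume V = A × L; t = V / Q = A·L / Q

t ≈ 2.24 s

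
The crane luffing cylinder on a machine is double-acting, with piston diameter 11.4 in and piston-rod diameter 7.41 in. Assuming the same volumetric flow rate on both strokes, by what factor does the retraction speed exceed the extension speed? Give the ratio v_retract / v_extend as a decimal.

Cap-side area A_cap = π/4 × (11.4 in)² = 102.1 in^2
Rod-side annular area A_ann = π/4 × (11.4² − 7.41²) = 58.95 in^2
For equal Q, v ∝ 1/A, so v_ret/v_ext = A_cap/A_ann.

v_ret/v_ext ≈ 1.73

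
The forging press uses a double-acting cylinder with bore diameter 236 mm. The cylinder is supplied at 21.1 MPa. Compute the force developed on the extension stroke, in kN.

F ≈ 923 kN

Cap-side area A_cap = π/4 × (236 mm)² = 43740 mm^2
F = P × A_cap = 21.1 MPa × A_cap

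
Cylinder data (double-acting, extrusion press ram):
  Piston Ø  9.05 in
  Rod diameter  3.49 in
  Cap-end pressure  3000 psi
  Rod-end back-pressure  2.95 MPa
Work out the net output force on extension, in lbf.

F ≈ 1.70e5 lbf

Cap-side area A_cap = π/4 × (9.05 in)² = 64.33 in^2
Rod-side annular area A_ann = π/4 × (9.05² − 3.49²) = 54.76 in^2
Net thrust = P_cap·A_cap − P_rod·A_ann = 1.930e5 lbf − 23430 lbf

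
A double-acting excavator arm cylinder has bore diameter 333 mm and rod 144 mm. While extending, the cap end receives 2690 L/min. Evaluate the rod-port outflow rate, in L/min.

Cap-side area A_cap = π/4 × (333 mm)² = 87090 mm^2
Rod-side annular area A_ann = π/4 × (333² − 144²) = 70810 mm^2
Piston speed v = Q_in/A_cap; rod-end outflow Q_out = v × A_ann = Q_in × A_ann/A_cap.

Q_out ≈ 2190 L/min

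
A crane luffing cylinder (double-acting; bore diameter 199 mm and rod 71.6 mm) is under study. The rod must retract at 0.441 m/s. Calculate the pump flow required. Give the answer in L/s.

Rod-side annular area A_ann = π/4 × (199² − 71.6²) = 27080 mm^2
Q = A × v

Q ≈ 11.9 L/s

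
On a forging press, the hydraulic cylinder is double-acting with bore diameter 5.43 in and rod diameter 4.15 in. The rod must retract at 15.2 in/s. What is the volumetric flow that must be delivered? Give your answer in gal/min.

Rod-side annular area A_ann = π/4 × (5.43² − 4.15²) = 9.631 in^2
Q = A × v

Q ≈ 38.0 gal/min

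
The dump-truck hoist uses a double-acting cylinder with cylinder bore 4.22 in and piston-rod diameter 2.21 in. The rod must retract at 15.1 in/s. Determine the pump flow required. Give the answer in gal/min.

Rod-side annular area A_ann = π/4 × (4.22² − 2.21²) = 10.15 in^2
Q = A × v

Q ≈ 39.8 gal/min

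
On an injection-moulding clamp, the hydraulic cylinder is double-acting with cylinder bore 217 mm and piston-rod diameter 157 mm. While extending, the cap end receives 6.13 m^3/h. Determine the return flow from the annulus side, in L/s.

Cap-side area A_cap = π/4 × (217 mm)² = 36980 mm^2
Rod-side annular area A_ann = π/4 × (217² − 157²) = 17620 mm^2
Piston speed v = Q_in/A_cap; rod-end outflow Q_out = v × A_ann = Q_in × A_ann/A_cap.

Q_out ≈ 0.811 L/s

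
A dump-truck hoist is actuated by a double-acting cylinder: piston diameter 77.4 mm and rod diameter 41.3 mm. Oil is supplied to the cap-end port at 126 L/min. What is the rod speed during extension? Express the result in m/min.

Cap-side area A_cap = π/4 × (77.4 mm)² = 4705 mm^2
v = Q / A

v ≈ 26.8 m/min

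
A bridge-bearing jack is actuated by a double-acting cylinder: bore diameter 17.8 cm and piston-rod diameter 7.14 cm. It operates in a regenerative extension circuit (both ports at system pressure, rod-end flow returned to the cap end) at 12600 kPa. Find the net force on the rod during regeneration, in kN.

With equal pressure on both faces, forces on the annular region cancel; the net push is pressure × rod cross-section.
Rod cross-section A_rod = π/4 × (7.14 cm)² = 40.04 cm^2
F = P × A_rod

F ≈ 50.4 kN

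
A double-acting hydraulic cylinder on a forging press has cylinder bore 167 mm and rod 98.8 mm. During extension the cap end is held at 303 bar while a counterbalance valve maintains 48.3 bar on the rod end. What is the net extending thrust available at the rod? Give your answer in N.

F ≈ 5.95e5 N

Cap-side area A_cap = π/4 × (167 mm)² = 21900 mm^2
Rod-side annular area A_ann = π/4 × (167² − 98.8²) = 14240 mm^2
Net thrust = P_cap·A_cap − P_rod·A_ann = 6.637e5 N − 68770 N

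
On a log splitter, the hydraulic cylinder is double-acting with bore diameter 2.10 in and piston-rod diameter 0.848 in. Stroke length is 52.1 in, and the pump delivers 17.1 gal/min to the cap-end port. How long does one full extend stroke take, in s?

Cap-side area A_cap = π/4 × (2.10 in)² = 3.464 in^2
Swept volume V = A × L; t = V / Q = A·L / Q

t ≈ 2.74 s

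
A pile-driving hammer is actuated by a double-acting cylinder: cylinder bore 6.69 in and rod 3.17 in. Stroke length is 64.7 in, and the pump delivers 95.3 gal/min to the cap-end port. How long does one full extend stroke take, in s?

Cap-side area A_cap = π/4 × (6.69 in)² = 35.15 in^2
Swept volume V = A × L; t = V / Q = A·L / Q

t ≈ 6.20 s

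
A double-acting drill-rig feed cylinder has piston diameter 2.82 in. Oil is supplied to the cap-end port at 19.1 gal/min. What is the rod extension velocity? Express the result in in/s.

Cap-side area A_cap = π/4 × (2.82 in)² = 6.246 in^2
v = Q / A

v ≈ 11.8 in/s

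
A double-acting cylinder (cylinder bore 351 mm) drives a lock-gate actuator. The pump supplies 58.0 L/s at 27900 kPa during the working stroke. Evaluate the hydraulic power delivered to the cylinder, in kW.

W ≈ 1620 kW

Hydraulic power = P × Q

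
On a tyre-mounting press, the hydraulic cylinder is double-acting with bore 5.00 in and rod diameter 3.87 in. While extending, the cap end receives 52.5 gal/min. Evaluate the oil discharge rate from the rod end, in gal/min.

Cap-side area A_cap = π/4 × (5.00 in)² = 19.63 in^2
Rod-side annular area A_ann = π/4 × (5.00² − 3.87²) = 7.872 in^2
Piston speed v = Q_in/A_cap; rod-end outflow Q_out = v × A_ann = Q_in × A_ann/A_cap.

Q_out ≈ 21.0 gal/min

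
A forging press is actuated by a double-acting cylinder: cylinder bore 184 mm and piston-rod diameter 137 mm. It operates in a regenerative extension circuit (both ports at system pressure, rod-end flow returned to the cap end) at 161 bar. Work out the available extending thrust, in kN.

F ≈ 237 kN

With equal pressure on both faces, forces on the annular region cancel; the net push is pressure × rod cross-section.
Rod cross-section A_rod = π/4 × (137 mm)² = 14740 mm^2
F = P × A_rod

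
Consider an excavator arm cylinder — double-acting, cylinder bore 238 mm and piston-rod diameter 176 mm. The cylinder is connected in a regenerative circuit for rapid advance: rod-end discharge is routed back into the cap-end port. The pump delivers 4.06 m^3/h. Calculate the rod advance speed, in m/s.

In regeneration the rod-end outflow joins the pump flow into the cap end, so the net volume the pump must supply per unit advance equals the rod cross-section area.
Rod cross-section A_rod = π/4 × (176 mm)² = 24330 mm^2
v = Q_pump / A_rod

v ≈ 0.0464 m/s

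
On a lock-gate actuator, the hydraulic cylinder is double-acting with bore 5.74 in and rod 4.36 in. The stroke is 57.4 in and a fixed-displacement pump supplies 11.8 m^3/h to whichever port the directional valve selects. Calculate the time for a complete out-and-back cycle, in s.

Cap-side area A_cap = π/4 × (5.74 in)² = 25.88 in^2
Rod-side annular area A_ann = π/4 × (5.74² − 4.36²) = 10.95 in^2
t_ext = A_cap·L/Q = 7.426 s
t_ret = A_ann·L/Q = 3.141 s
t_cycle = t_ext + t_ret

t ≈ 10.6 s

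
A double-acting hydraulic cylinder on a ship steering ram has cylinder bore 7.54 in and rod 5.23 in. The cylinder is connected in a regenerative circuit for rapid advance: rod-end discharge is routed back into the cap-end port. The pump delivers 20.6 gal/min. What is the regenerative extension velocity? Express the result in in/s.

In regeneration the rod-end outflow joins the pump flow into the cap end, so the net volume the pump must supply per unit advance equals the rod cross-section area.
Rod cross-section A_rod = π/4 × (5.23 in)² = 21.48 in^2
v = Q_pump / A_rod

v ≈ 3.69 in/s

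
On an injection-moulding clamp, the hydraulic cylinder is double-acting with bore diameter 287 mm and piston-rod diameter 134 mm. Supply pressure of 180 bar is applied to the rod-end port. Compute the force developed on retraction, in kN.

Rod-side annular area A_ann = π/4 × (287² − 134²) = 50590 mm^2
On retraction the pressure acts on the annular area (bore minus rod).
F = P × A_ann

F ≈ 911 kN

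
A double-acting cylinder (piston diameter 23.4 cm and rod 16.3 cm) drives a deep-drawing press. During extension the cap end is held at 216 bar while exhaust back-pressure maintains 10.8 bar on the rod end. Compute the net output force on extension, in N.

F ≈ 9.05e5 N

Cap-side area A_cap = π/4 × (23.4 cm)² = 430.1 cm^2
Rod-side annular area A_ann = π/4 × (23.4² − 16.3²) = 221.4 cm^2
Net thrust = P_cap·A_cap − P_rod·A_ann = 9.289e5 N − 23910 N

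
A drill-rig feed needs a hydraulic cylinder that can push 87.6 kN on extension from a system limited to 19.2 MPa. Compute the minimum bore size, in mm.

D ≈ 76.2 mm

Extension force acts on the full piston face: F = P × (π/4)D².
D = √(4F / (πP)) = √(4 × 87.6 kN / (π × 19.2 MPa))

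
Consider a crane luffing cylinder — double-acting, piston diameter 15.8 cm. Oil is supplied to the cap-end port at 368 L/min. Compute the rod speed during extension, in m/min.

Cap-side area A_cap = π/4 × (15.8 cm)² = 196.1 cm^2
v = Q / A

v ≈ 18.8 m/min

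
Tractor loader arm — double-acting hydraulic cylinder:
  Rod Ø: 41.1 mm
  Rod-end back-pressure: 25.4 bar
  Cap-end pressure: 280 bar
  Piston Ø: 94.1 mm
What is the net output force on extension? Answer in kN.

F ≈ 180 kN

Cap-side area A_cap = π/4 × (94.1 mm)² = 6955 mm^2
Rod-side annular area A_ann = π/4 × (94.1² − 41.1²) = 5628 mm^2
Net thrust = P_cap·A_cap − P_rod·A_ann = 194.7 kN − 14.29 kN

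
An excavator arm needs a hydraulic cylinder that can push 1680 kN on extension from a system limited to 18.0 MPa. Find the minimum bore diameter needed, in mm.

Extension force acts on the full piston face: F = P × (π/4)D².
D = √(4F / (πP)) = √(4 × 1680 kN / (π × 18.0 MPa))

D ≈ 345 mm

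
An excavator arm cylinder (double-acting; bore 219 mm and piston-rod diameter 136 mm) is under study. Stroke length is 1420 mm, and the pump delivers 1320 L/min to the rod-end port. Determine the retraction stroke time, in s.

Rod-side annular area A_ann = π/4 × (219² − 136²) = 23140 mm^2
Swept volume V = A × L; t = V / Q = A·L / Q

t ≈ 1.49 s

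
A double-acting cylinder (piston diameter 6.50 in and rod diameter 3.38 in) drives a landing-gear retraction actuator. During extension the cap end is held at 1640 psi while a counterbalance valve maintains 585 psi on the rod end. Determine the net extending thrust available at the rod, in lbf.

Cap-side area A_cap = π/4 × (6.50 in)² = 33.18 in^2
Rod-side annular area A_ann = π/4 × (6.50² − 3.38²) = 24.21 in^2
Net thrust = P_cap·A_cap − P_rod·A_ann = 54420 lbf − 14160 lbf

F ≈ 40300 lbf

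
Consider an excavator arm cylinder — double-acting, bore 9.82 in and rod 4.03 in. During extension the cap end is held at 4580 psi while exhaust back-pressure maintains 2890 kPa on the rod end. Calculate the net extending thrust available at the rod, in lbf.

F ≈ 3.20e5 lbf

Cap-side area A_cap = π/4 × (9.82 in)² = 75.74 in^2
Rod-side annular area A_ann = π/4 × (9.82² − 4.03²) = 62.98 in^2
Net thrust = P_cap·A_cap − P_rod·A_ann = 3.469e5 lbf − 26400 lbf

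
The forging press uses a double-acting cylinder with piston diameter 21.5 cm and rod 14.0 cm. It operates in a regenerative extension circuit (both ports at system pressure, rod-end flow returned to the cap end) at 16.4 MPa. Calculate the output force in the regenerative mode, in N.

With equal pressure on both faces, forces on the annular region cancel; the net push is pressure × rod cross-section.
Rod cross-section A_rod = π/4 × (14.0 cm)² = 153.9 cm^2
F = P × A_rod

F ≈ 2.52e5 N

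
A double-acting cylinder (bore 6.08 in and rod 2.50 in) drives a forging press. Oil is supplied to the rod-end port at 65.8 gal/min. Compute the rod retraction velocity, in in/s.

Rod-side annular area A_ann = π/4 × (6.08² − 2.50²) = 24.12 in^2
Flow into the rod-end port fills the annular volume.
v = Q / A

v ≈ 10.5 in/s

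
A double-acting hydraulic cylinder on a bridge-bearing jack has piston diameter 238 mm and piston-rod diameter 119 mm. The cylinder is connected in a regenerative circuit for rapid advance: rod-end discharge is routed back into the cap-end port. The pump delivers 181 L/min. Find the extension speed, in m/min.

v ≈ 16.3 m/min

In regeneration the rod-end outflow joins the pump flow into the cap end, so the net volume the pump must supply per unit advance equals the rod cross-section area.
Rod cross-section A_rod = π/4 × (119 mm)² = 11120 mm^2
v = Q_pump / A_rod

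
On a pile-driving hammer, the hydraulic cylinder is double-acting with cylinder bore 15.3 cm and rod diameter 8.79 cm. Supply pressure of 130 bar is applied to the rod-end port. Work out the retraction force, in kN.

Rod-side annular area A_ann = π/4 × (15.3² − 8.79²) = 123.2 cm^2
On retraction the pressure acts on the annular area (bore minus rod).
F = P × A_ann

F ≈ 160 kN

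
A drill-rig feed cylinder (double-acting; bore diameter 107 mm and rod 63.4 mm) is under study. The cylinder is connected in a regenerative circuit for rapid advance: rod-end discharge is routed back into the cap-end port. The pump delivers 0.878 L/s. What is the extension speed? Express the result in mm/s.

v ≈ 278 mm/s

In regeneration the rod-end outflow joins the pump flow into the cap end, so the net volume the pump must supply per unit advance equals the rod cross-section area.
Rod cross-section A_rod = π/4 × (63.4 mm)² = 3157 mm^2
v = Q_pump / A_rod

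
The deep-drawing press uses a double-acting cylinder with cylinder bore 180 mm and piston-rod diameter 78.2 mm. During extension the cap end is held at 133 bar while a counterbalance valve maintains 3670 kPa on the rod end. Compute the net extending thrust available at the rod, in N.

F ≈ 2.63e5 N

Cap-side area A_cap = π/4 × (180 mm)² = 25450 mm^2
Rod-side annular area A_ann = π/4 × (180² − 78.2²) = 20640 mm^2
Net thrust = P_cap·A_cap − P_rod·A_ann = 3.384e5 N − 75760 N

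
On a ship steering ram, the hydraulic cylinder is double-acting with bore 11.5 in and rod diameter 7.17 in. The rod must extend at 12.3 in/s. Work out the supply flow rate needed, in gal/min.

Q ≈ 332 gal/min

Cap-side area A_cap = π/4 × (11.5 in)² = 103.9 in^2
Q = A × v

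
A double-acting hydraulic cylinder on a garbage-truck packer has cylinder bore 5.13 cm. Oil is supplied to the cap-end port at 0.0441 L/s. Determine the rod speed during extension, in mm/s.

Cap-side area A_cap = π/4 × (5.13 cm)² = 20.67 cm^2
v = Q / A

v ≈ 21.3 mm/s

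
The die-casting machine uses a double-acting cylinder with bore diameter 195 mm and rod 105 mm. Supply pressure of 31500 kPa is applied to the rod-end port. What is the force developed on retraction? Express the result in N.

Rod-side annular area A_ann = π/4 × (195² − 105²) = 21210 mm^2
On retraction the pressure acts on the annular area (bore minus rod).
F = P × A_ann

F ≈ 6.68e5 N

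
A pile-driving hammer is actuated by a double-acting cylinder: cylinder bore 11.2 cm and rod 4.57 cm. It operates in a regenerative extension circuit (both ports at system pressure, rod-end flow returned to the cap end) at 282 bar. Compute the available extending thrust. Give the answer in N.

With equal pressure on both faces, forces on the annular region cancel; the net push is pressure × rod cross-section.
Rod cross-section A_rod = π/4 × (4.57 cm)² = 16.40 cm^2
F = P × A_rod

F ≈ 46300 N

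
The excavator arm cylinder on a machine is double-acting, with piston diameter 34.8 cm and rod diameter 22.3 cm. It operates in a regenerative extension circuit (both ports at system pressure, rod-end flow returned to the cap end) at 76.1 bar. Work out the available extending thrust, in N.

With equal pressure on both faces, forces on the annular region cancel; the net push is pressure × rod cross-section.
Rod cross-section A_rod = π/4 × (22.3 cm)² = 390.6 cm^2
F = P × A_rod

F ≈ 2.97e5 N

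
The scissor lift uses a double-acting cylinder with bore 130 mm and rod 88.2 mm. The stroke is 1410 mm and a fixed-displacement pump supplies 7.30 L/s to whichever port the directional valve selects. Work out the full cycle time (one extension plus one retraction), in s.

t ≈ 3.95 s

Cap-side area A_cap = π/4 × (130 mm)² = 13270 mm^2
Rod-side annular area A_ann = π/4 × (130² − 88.2²) = 7163 mm^2
t_ext = A_cap·L/Q = 2.564 s
t_ret = A_ann·L/Q = 1.384 s
t_cycle = t_ext + t_ret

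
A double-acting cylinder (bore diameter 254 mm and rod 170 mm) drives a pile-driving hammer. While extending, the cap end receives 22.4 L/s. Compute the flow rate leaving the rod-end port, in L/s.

Cap-side area A_cap = π/4 × (254 mm)² = 50670 mm^2
Rod-side annular area A_ann = π/4 × (254² − 170²) = 27970 mm^2
Piston speed v = Q_in/A_cap; rod-end outflow Q_out = v × A_ann = Q_in × A_ann/A_cap.

Q_out ≈ 12.4 L/s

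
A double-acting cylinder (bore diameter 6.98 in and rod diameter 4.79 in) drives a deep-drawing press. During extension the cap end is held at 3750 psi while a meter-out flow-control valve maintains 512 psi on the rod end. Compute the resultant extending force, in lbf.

F ≈ 1.33e5 lbf

Cap-side area A_cap = π/4 × (6.98 in)² = 38.26 in^2
Rod-side annular area A_ann = π/4 × (6.98² − 4.79²) = 20.24 in^2
Net thrust = P_cap·A_cap − P_rod·A_ann = 1.435e5 lbf − 10370 lbf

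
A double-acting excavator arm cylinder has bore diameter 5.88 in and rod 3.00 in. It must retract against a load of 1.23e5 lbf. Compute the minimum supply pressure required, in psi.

Rod-side annular area A_ann = π/4 × (5.88² − 3.00²) = 20.09 in^2
Retraction: pressure acts on the annular area.
P = F / A = 1.23e5 lbf / A

P ≈ 6120 psi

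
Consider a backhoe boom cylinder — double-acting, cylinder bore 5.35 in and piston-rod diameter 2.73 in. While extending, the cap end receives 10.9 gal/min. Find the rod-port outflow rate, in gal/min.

Q_out ≈ 8.06 gal/min

Cap-side area A_cap = π/4 × (5.35 in)² = 22.48 in^2
Rod-side annular area A_ann = π/4 × (5.35² − 2.73²) = 16.63 in^2
Piston speed v = Q_in/A_cap; rod-end outflow Q_out = v × A_ann = Q_in × A_ann/A_cap.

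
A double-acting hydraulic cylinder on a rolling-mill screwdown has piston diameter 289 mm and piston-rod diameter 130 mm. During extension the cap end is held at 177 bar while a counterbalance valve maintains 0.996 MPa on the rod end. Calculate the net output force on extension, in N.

F ≈ 1.11e6 N

Cap-side area A_cap = π/4 × (289 mm)² = 65600 mm^2
Rod-side annular area A_ann = π/4 × (289² − 130²) = 52320 mm^2
Net thrust = P_cap·A_cap − P_rod·A_ann = 1.161e6 N − 52110 N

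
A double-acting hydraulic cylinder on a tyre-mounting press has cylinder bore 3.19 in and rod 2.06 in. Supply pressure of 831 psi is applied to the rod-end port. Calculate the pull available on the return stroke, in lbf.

F ≈ 3870 lbf

Rod-side annular area A_ann = π/4 × (3.19² − 2.06²) = 4.659 in^2
On retraction the pressure acts on the annular area (bore minus rod).
F = P × A_ann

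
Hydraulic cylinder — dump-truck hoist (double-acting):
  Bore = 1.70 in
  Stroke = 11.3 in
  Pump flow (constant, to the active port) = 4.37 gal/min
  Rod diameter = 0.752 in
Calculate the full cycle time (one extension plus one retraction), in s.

Cap-side area A_cap = π/4 × (1.70 in)² = 2.270 in^2
Rod-side annular area A_ann = π/4 × (1.70² − 0.752²) = 1.826 in^2
t_ext = A_cap·L/Q = 1.524 s
t_ret = A_ann·L/Q = 1.226 s
t_cycle = t_ext + t_ret

t ≈ 2.75 s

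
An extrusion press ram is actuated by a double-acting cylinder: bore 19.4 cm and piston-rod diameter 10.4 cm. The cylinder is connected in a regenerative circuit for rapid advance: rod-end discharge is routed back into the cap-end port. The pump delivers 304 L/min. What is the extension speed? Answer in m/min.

v ≈ 35.8 m/min

In regeneration the rod-end outflow joins the pump flow into the cap end, so the net volume the pump must supply per unit advance equals the rod cross-section area.
Rod cross-section A_rod = π/4 × (10.4 cm)² = 84.95 cm^2
v = Q_pump / A_rod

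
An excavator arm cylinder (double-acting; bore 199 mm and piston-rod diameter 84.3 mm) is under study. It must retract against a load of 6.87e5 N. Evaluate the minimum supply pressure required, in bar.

P ≈ 269 bar

Rod-side annular area A_ann = π/4 × (199² − 84.3²) = 25520 mm^2
Retraction: pressure acts on the annular area.
P = F / A = 6.87e5 N / A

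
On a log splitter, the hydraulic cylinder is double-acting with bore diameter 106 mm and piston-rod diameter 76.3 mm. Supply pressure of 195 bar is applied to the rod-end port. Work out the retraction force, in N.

F ≈ 82900 N

Rod-side annular area A_ann = π/4 × (106² − 76.3²) = 4252 mm^2
On retraction the pressure acts on the annular area (bore minus rod).
F = P × A_ann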